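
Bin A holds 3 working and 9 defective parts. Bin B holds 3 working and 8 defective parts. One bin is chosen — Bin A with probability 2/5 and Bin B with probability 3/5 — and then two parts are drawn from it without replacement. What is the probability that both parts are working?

14/275

From Bin A: P(both working) = (3/12)(2/11) = 1/22.
From Bin B: P(both working) = (3/11)(2/10) = 3/55.
Total probability = (2/5)(1/22) + (3/5)(3/55) = 14/275.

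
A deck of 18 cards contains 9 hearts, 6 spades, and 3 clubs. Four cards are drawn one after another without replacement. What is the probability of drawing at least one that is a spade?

P(no spades) = 12/18 × 11/17 × 10/16 × 9/15 = 11880/73440 = 11/68.
P(at least one) = 1 − 11/68 = 57/68.

57/68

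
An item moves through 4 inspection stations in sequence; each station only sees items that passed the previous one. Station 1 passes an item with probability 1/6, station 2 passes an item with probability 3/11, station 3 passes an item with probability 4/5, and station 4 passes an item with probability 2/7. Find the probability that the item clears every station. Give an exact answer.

Multiplying along the chain,
P = 1/6 × 3/11 × 4/5 × 2/7 = 24/2310 = 4/385.

4/385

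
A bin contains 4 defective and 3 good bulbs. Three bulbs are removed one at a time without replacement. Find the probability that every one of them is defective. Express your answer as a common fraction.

P(all defective) = 4/7 × 3/6 × 2/5 = 24/210 = 4/35.

4/35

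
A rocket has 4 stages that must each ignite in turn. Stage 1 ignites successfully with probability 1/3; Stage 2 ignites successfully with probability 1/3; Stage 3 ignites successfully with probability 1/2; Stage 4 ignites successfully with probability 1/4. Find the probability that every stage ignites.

Multiplying along the chain,
P = 1/3 × 1/3 × 1/2 × 1/4 = 1/72.

1/72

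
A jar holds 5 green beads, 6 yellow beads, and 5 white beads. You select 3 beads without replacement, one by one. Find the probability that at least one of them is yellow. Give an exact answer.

P(no yellow) = 10/16 × 9/15 × 8/14 = 720/3360 = 3/14.
P(at least one) = 1 − 3/14 = 11/14.

11/14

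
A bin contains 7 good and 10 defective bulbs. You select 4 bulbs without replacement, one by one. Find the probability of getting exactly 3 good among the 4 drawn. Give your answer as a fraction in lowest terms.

One ordering (good drawn first) has probability 7/17 × 6/16 × 5/15 × 10/14 = 2100/57120 = 5/136.
There are C(4,3) = 4 such orderings, each equally likely, so P = 4 × 5/136 = 5/34.

5/34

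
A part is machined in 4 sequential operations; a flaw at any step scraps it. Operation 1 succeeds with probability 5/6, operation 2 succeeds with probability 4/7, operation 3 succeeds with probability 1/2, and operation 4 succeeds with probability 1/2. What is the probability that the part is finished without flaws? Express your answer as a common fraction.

Each stage is reached only if all earlier stages succeed, so
P = 5/6 × 4/7 × 1/2 × 1/2 = 20/168 = 5/42.

5/42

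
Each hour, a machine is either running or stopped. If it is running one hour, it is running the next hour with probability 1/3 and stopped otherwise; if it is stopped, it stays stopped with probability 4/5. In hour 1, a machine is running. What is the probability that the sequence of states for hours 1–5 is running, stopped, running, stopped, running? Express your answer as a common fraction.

4/225

Hour 1 is given. For each transition, use the conditional probability from the current state:
P(stopped | running) = 2/3; P(running | stopped) = 1/5; P(stopped | running) = 2/3; P(running | stopped) = 1/5.
P = 2/3 × 1/5 × 2/3 × 1/5 = 4/225.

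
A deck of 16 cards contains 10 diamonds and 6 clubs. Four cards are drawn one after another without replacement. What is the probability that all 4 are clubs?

3/364

P = 6/16 × 5/15 × 4/14 × 3/13 = 360/43680 = 3/364.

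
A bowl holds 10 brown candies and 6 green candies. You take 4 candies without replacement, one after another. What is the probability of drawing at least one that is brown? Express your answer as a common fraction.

P(no brown) = 6/16 × 5/15 × 4/14 × 3/13 = 360/43680 = 3/364.
P(at least one) = 1 − 3/364 = 361/364.

361/364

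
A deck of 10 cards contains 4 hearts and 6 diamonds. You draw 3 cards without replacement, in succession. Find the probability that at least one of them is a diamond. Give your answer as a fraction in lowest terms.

29/30

P(no diamonds) = 4/10 × 3/9 × 2/8 = 24/720 = 1/30.
P(at least one) = 1 − 1/30 = 29/30.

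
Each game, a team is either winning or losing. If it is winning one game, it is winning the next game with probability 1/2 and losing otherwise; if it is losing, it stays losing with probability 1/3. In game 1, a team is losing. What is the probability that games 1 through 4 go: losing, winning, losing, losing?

1/9

Game 1 is given. For each transition, use the conditional probability from the current state:
P(winning | losing) = 2/3; P(losing | winning) = 1/2; P(losing | losing) = 1/3.
P = 2/3 × 1/2 × 1/3 = 2/18 = 1/9.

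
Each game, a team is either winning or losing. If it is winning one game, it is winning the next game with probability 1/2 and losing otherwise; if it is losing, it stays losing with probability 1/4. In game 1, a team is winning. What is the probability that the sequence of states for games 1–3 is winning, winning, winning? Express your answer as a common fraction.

1/4

Game 1 is given. For each transition, use the conditional probability from the current state:
P(winning | winning) = 1/2; P(winning | winning) = 1/2.
P = 1/2 × 1/2 = 1/4.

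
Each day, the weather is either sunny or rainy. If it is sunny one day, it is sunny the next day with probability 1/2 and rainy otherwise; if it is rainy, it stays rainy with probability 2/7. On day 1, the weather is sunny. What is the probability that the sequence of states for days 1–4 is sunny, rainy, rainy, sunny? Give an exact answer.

5/49

Day 1 is given. For each transition, use the conditional probability from the current state:
P(rainy | sunny) = 1/2; P(rainy | rainy) = 2/7; P(sunny | rainy) = 5/7.
P = 1/2 × 2/7 × 5/7 = 10/98 = 5/49.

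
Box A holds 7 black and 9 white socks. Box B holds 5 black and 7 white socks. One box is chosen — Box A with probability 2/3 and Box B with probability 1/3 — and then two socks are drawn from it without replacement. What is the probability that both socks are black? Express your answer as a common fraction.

From Box A: P(both black) = (7/16)(6/15) = 7/40.
From Box B: P(both black) = (5/12)(4/11) = 5/33.
Total probability = (2/3)(7/40) + (1/3)(5/33) = 331/1980.

331/1980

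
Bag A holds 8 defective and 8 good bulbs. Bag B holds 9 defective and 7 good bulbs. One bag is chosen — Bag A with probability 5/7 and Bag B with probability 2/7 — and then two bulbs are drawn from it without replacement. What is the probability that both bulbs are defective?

53/210

From Bag A: P(both defective) = (8/16)(7/15) = 7/30.
From Bag B: P(both defective) = (9/16)(8/15) = 3/10.
Total probability = (5/7)(7/30) + (2/7)(3/10) = 53/210.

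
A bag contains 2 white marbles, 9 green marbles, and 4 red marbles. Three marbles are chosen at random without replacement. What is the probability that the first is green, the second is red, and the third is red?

Each draw changes the counts, so multiply the conditional probabilities along the sequence:
P = 9/15 × 4/14 × 3/13 = 108/2730 = 18/455.

18/455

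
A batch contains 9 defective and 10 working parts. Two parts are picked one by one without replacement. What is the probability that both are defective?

4/19

P(all defective) = 9/19 × 8/18 = 72/342 = 4/19.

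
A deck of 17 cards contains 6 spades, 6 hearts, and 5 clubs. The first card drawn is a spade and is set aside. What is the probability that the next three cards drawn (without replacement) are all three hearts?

After the first draw, 6 of the remaining 16 cards are hearts.
P = 6/16 × 5/15 × 4/14 = 120/3360 = 1/28.

1/28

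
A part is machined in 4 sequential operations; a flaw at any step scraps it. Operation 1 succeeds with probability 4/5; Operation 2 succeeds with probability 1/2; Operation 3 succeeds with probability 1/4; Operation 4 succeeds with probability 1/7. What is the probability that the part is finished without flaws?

Each stage is reached only if all earlier stages succeed, so
P = 4/5 × 1/2 × 1/4 × 1/7 = 4/280 = 1/70.

1/70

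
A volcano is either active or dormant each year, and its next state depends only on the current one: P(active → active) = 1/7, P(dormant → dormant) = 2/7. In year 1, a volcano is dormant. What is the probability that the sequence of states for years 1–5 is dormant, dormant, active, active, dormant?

60/2401

Year 1 is given. For each transition, use the conditional probability from the current state:
P(dormant | dormant) = 2/7; P(active | dormant) = 5/7; P(active | active) = 1/7; P(dormant | active) = 6/7.
P = 2/7 × 5/7 × 1/7 × 6/7 = 60/2401.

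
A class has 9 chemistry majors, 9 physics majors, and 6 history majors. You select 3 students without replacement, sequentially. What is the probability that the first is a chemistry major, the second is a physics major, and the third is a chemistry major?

27/506

Multiply the probability of each draw given the previous ones:
P = 9/24 × 9/23 × 8/22 = 648/12144 = 27/506.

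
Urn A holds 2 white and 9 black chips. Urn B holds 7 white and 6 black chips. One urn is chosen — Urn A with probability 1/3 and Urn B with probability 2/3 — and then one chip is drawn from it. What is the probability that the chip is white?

60/143

From Urn A: P(white) = 2/11.
From Urn B: P(white) = 7/13.
Total probability = (1/3)(2/11) + (2/3)(7/13) = 60/143.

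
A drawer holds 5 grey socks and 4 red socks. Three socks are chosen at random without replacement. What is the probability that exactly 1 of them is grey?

One ordering (grey drawn first) has probability 5/9 × 4/8 × 3/7 = 60/504 = 5/42.
There are C(3,1) = 3 such orderings, each equally likely, so P = 3 × 5/42 = 5/14.

5/14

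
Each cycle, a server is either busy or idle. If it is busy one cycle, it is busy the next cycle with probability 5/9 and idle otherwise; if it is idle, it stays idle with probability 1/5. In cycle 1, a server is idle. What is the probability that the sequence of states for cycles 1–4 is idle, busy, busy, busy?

Cycle 1 is given. For each transition, use the conditional probability from the current state:
P(busy | idle) = 4/5; P(busy | busy) = 5/9; P(busy | busy) = 5/9.
P = 4/5 × 5/9 × 5/9 = 100/405 = 20/81.

20/81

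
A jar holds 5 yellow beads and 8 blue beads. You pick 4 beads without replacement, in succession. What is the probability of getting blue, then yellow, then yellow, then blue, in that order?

Chain rule:
P = 8/13 × 5/12 × 4/11 × 7/10 = 1120/17160 = 28/429.

28/429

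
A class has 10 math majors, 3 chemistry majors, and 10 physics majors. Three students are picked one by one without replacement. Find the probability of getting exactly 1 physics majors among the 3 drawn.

One ordering (a physics major drawn first) has probability 10/23 × 13/22 × 12/21 = 1560/10626 = 260/1771.
There are C(3,1) = 3 such orderings, each equally likely, so P = 3 × 260/1771 = 780/1771.

780/1771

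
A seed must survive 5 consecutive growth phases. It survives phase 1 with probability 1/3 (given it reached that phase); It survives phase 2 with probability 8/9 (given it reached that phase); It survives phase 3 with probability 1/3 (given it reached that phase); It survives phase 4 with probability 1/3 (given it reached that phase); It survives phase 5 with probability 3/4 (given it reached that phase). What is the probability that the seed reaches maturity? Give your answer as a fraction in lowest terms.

The events are sequential, so multiply the conditional probabilities:
P = 1/3 × 8/9 × 1/3 × 1/3 × 3/4 = 24/972 = 2/81.

2/81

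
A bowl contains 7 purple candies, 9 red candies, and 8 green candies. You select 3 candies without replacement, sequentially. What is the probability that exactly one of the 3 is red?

One ordering (red drawn first) has probability 9/24 × 15/23 × 14/22 = 1890/12144 = 315/2024.
There are C(3,1) = 3 such orderings, each equally likely, so P = 3 × 315/2024 = 945/2024.

945/2024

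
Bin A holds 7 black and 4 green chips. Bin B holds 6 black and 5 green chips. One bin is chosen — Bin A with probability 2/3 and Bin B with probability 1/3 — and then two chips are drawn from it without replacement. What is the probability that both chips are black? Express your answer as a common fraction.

From Bin A: P(both black) = (7/11)(6/10) = 21/55.
From Bin B: P(both black) = (6/11)(5/10) = 3/11.
Total probability = (2/3)(21/55) + (1/3)(3/11) = 19/55.

19/55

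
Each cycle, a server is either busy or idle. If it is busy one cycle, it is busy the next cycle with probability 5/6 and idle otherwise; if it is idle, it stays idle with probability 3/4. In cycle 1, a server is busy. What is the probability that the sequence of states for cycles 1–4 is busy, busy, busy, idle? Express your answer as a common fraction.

25/216

Cycle 1 is given. For each transition, use the conditional probability from the current state:
P(busy | busy) = 5/6; P(busy | busy) = 5/6; P(idle | busy) = 1/6.
P = 5/6 × 5/6 × 1/6 = 25/216.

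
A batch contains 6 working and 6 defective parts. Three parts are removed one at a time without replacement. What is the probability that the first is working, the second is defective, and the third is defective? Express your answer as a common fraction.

Each draw changes the counts, so multiply the conditional probabilities along the sequence:
P = 6/12 × 6/11 × 5/10 = 180/1320 = 3/22.

3/22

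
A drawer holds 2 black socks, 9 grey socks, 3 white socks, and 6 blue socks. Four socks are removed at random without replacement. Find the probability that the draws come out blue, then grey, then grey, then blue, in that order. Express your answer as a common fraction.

6/323

Each draw changes the counts, so multiply the conditional probabilities along the sequence:
P = 6/20 × 9/19 × 8/18 × 5/17 = 2160/116280 = 6/323.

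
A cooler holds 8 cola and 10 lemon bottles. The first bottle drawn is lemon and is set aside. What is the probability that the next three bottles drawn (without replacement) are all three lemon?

After the first draw, 9 of the remaining 17 bottles are lemon.
P = 9/17 × 8/16 × 7/15 = 504/4080 = 21/170.

21/170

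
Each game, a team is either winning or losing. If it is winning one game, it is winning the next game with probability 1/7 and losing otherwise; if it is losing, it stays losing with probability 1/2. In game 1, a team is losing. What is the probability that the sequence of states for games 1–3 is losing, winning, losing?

Game 1 is given. For each transition, use the conditional probability from the current state:
P(winning | losing) = 1/2; P(losing | winning) = 6/7.
P = 1/2 × 6/7 = 6/14 = 3/7.

3/7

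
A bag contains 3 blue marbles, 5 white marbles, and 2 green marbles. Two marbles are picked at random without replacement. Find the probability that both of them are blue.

1/15

P(all blue) = 3/10 × 2/9 = 6/90 = 1/15.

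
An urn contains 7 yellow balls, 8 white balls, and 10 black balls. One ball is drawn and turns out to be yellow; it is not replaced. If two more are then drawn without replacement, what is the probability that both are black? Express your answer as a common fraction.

After the first draw, 10 of the remaining 24 balls are black.
P = 10/24 × 9/23 = 90/552 = 15/92.

15/92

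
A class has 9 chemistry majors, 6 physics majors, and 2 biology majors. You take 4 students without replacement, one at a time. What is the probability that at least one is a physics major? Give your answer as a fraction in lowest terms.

205/238

P(no physics majors) = 11/17 × 10/16 × 9/15 × 8/14 = 7920/57120 = 33/238.
P(at least one) = 1 − 33/238 = 205/238.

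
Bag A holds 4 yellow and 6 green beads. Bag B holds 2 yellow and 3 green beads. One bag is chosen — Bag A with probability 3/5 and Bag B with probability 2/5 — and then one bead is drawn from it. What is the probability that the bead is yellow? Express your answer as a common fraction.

2/5

From Bag A: P(yellow) = 4/10.
From Bag B: P(yellow) = 2/5.
Total probability = (3/5)(4/10) + (2/5)(2/5) = 2/5.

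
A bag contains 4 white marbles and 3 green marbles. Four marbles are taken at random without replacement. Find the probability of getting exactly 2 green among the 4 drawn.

18/35

One ordering (green drawn first) has probability 3/7 × 2/6 × 4/5 × 3/4 = 72/840 = 3/35.
There are C(4,2) = 6 such orderings, each equally likely, so P = 6 × 3/35 = 18/35.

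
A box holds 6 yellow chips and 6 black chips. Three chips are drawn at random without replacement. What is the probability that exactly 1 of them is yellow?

One ordering (yellow drawn first) has probability 6/12 × 6/11 × 5/10 = 180/1320 = 3/22.
There are C(3,1) = 3 such orderings, each equally likely, so P = 3 × 3/22 = 9/22.

9/22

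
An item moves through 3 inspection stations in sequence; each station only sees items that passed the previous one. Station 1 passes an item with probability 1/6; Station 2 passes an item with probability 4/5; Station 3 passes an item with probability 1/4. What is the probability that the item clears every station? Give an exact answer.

Each stage is reached only if all earlier stages succeed, so
P = 1/6 × 4/5 × 1/4 = 4/120 = 1/30.

1/30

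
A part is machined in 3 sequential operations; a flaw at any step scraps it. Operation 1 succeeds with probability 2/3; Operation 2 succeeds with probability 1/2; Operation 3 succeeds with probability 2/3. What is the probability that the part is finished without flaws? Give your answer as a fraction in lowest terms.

Each stage is reached only if all earlier stages succeed, so
P = 2/3 × 1/2 × 2/3 = 4/18 = 2/9.

2/9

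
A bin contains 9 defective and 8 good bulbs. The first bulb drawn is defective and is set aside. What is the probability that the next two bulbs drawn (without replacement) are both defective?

After the first draw, 8 of the remaining 16 bulbs are defective.
P = 8/16 × 7/15 = 56/240 = 7/30.

7/30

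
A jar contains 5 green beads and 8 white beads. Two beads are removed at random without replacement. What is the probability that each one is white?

P = 8/13 × 7/12 = 56/156 = 14/39.

14/39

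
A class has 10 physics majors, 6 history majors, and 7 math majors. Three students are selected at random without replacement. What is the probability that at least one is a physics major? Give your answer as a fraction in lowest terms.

135/161

P(no physics majors) = 13/23 × 12/22 × 11/21 = 1716/10626 = 26/161.
P(at least one) = 1 − 26/161 = 135/161.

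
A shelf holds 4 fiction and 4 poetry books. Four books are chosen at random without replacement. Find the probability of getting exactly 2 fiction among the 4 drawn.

18/35

One ordering (fiction drawn first) has probability 4/8 × 3/7 × 4/6 × 3/5 = 144/1680 = 3/35.
There are C(4,2) = 6 such orderings, each equally likely, so P = 6 × 3/35 = 18/35.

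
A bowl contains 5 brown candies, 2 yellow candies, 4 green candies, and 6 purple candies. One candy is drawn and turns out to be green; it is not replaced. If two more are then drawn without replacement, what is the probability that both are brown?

With the first candy removed, 5 brown remain out of 16.
P = 5/16 × 4/15 = 20/240 = 1/12.

1/12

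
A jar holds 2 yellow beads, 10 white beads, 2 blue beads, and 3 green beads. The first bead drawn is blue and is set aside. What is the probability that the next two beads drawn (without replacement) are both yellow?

1/120

After the first draw, 2 of the remaining 16 beads are yellow.
P = 2/16 × 1/15 = 2/240 = 1/120.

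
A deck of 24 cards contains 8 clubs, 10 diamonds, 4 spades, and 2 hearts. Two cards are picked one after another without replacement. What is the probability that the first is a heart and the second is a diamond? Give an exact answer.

5/138

Each draw changes the counts, so multiply the conditional probabilities along the sequence:
P = 2/24 × 10/23 = 20/552 = 5/138.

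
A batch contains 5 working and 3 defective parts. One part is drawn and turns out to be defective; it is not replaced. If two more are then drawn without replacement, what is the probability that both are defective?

After the first draw, 2 of the remaining 7 parts are defective.
P = 2/7 × 1/6 = 2/42 = 1/21.

1/21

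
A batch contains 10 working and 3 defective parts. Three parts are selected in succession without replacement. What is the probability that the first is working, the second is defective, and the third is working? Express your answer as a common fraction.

Chain rule:
P = 10/13 × 3/12 × 9/11 = 270/1716 = 45/286.

45/286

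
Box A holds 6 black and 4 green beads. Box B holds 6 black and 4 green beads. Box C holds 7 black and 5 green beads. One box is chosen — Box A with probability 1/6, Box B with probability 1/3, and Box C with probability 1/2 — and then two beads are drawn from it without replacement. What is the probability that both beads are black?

From Box A: P(both black) = (6/10)(5/9) = 1/3.
From Box B: P(both black) = (6/10)(5/9) = 1/3.
From Box C: P(both black) = (7/12)(6/11) = 7/22.
Total probability = (1/6)(1/3) + (1/3)(1/3) + (1/2)(7/22) = 43/132.

43/132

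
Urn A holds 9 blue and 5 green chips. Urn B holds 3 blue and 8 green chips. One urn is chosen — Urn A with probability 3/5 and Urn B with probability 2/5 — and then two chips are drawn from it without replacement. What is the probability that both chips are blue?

6486/25025

From Urn A: P(both blue) = (9/14)(8/13) = 36/91.
From Urn B: P(both blue) = (3/11)(2/10) = 3/55.
Total probability = (3/5)(36/91) + (2/5)(3/55) = 6486/25025.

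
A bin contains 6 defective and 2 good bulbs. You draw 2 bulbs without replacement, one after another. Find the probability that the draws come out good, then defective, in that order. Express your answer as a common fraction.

3/14

Multiply the probability of each draw given the previous ones:
P = 2/8 × 6/7 = 12/56 = 3/14.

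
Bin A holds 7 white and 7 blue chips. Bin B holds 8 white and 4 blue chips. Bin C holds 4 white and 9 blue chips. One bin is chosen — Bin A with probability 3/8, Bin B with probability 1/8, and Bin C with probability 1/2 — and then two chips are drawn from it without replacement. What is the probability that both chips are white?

From Bin A: P(both white) = (7/14)(6/13) = 3/13.
From Bin B: P(both white) = (8/12)(7/11) = 14/33.
From Bin C: P(both white) = (4/13)(3/12) = 1/13.
Total probability = (3/8)(3/13) + (1/8)(14/33) + (1/2)(1/13) = 47/264.

47/264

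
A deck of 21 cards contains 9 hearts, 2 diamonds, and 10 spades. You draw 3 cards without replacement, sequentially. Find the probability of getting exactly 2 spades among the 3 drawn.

99/266

One ordering (spades drawn first) has probability 10/21 × 9/20 × 11/19 = 990/7980 = 33/266.
There are C(3,2) = 3 such orderings, each equally likely, so P = 3 × 33/266 = 99/266.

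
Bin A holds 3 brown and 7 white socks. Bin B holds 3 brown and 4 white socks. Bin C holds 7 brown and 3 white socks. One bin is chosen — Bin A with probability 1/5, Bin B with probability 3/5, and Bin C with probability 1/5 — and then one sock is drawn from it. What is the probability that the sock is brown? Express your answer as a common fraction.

16/35

From Bin A: P(brown) = 3/10.
From Bin B: P(brown) = 3/7.
From Bin C: P(brown) = 7/10.
Total probability = (1/5)(3/10) + (3/5)(3/7) + (1/5)(7/10) = 16/35.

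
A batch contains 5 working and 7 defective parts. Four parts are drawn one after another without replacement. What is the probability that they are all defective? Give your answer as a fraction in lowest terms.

P = 7/12 × 6/11 × 5/10 × 4/9 = 840/11880 = 7/99.

7/99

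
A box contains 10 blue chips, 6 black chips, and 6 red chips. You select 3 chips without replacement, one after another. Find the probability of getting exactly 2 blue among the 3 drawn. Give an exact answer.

One ordering (blue drawn first) has probability 10/22 × 9/21 × 12/20 = 1080/9240 = 9/77.
There are C(3,2) = 3 such orderings, each equally likely, so P = 3 × 9/77 = 27/77.

27/77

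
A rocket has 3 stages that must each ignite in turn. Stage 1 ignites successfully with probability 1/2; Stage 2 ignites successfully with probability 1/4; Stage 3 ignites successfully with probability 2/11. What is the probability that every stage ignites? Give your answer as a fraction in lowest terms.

Multiplying along the chain,
P = 1/2 × 1/4 × 2/11 = 2/88 = 1/44.

1/44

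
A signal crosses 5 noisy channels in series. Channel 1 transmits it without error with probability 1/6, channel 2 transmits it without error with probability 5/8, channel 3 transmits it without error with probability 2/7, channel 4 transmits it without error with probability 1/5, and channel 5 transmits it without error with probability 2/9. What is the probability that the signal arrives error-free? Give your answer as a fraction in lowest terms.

1/756

Each stage is reached only if all earlier stages succeed, so
P = 1/6 × 5/8 × 2/7 × 1/5 × 2/9 = 20/15120 = 1/756.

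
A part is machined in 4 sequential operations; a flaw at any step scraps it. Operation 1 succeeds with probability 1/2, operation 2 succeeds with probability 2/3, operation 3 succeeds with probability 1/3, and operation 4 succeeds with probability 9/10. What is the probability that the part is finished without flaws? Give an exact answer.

1/10

The events are sequential, so multiply the conditional probabilities:
P = 1/2 × 2/3 × 1/3 × 9/10 = 18/180 = 1/10.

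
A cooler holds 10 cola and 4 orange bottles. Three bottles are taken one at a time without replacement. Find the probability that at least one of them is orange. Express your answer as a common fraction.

61/91

P(no orange) = 10/14 × 9/13 × 8/12 = 720/2184 = 30/91.
P(at least one) = 1 − 30/91 = 61/91.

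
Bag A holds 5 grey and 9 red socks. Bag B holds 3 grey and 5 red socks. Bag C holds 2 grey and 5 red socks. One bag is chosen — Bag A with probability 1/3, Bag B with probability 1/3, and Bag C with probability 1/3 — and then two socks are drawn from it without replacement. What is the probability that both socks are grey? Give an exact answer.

289/3276

From Bag A: P(both grey) = (5/14)(4/13) = 10/91.
From Bag B: P(both grey) = (3/8)(2/7) = 3/28.
From Bag C: P(both grey) = (2/7)(1/6) = 1/21.
Total probability = (1/3)(10/91) + (1/3)(3/28) + (1/3)(1/21) = 289/3276.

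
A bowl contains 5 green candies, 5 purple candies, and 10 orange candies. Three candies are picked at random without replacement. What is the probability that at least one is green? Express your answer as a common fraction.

137/228

P(no green) = 15/20 × 14/19 × 13/18 = 2730/6840 = 91/228.
P(at least one) = 1 − 91/228 = 137/228.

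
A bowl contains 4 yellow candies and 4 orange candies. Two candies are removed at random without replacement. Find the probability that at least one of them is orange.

11/14

P(no orange) = 4/8 × 3/7 = 12/56 = 3/14.
P(at least one) = 1 − 3/14 = 11/14.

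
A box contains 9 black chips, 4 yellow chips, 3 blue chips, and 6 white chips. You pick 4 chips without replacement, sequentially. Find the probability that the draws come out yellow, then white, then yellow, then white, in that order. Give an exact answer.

3/1463

Each draw changes the counts, so multiply the conditional probabilities along the sequence:
P = 4/22 × 6/21 × 3/20 × 5/19 = 360/175560 = 3/1463.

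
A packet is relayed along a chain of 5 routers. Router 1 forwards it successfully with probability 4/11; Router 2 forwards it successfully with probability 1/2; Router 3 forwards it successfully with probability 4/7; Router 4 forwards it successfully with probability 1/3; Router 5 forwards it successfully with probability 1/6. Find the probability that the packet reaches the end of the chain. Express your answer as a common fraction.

Multiplying along the chain,
P = 4/11 × 1/2 × 4/7 × 1/3 × 1/6 = 16/2772 = 4/693.

4/693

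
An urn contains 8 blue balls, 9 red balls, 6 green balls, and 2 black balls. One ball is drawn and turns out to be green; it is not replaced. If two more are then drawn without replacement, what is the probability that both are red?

3/23

After the first draw, 9 of the remaining 24 balls are red.
P = 9/24 × 8/23 = 72/552 = 3/23.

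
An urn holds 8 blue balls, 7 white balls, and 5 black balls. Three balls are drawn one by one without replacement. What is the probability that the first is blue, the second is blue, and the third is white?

49/855

Chain rule:
P = 8/20 × 7/19 × 7/18 = 392/6840 = 49/855.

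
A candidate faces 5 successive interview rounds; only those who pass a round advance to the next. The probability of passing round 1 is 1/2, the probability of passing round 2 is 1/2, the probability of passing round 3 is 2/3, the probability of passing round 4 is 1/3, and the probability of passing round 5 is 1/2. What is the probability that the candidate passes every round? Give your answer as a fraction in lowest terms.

Each stage is reached only if all earlier stages succeed, so
P = 1/2 × 1/2 × 2/3 × 1/3 × 1/2 = 2/72 = 1/36.

1/36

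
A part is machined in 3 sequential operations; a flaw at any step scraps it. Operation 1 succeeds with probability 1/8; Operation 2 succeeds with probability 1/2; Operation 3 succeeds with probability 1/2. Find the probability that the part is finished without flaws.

1/32

The events are sequential, so multiply the conditional probabilities:
P = 1/8 × 1/2 × 1/2 = 1/32.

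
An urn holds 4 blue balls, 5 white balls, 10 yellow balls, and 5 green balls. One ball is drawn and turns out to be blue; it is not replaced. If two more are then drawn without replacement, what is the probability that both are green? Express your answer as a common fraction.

With the first ball removed, 5 green remain out of 23.
P = 5/23 × 4/22 = 20/506 = 10/253.

10/253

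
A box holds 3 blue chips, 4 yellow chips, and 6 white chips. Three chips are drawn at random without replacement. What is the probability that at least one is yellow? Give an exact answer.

101/143

P(no yellow) = 9/13 × 8/12 × 7/11 = 504/1716 = 42/143.
P(at least one) = 1 − 42/143 = 101/143.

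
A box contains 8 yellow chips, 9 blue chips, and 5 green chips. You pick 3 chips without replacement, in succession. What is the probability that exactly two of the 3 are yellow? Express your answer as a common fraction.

14/55

One ordering (yellow drawn first) has probability 8/22 × 7/21 × 14/20 = 784/9240 = 14/165.
There are C(3,2) = 3 such orderings, each equally likely, so P = 3 × 14/165 = 14/55.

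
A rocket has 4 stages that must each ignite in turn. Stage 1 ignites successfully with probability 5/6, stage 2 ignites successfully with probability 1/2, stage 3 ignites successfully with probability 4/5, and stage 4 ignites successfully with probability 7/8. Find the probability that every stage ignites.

7/24

The events are sequential, so multiply the conditional probabilities:
P = 5/6 × 1/2 × 4/5 × 7/8 = 140/480 = 7/24.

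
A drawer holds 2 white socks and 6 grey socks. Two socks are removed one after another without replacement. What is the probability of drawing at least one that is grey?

27/28

P(no grey) = 2/8 × 1/7 = 2/56 = 1/28.
P(at least one) = 1 − 1/28 = 27/28.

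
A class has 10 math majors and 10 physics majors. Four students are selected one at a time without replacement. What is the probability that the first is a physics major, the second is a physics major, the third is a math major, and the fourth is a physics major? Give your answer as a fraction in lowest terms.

20/323

Multiply the probability of each draw given the previous ones:
P = 10/20 × 9/19 × 10/18 × 8/17 = 7200/116280 = 20/323.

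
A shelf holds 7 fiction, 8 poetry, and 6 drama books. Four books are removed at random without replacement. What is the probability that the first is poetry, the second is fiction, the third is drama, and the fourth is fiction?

4/285

Chain rule:
P = 8/21 × 7/20 × 6/19 × 6/18 = 2016/143640 = 4/285.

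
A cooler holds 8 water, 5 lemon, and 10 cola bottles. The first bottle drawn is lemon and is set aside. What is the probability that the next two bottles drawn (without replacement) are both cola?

With the first bottle removed, 10 cola remain out of 22.
P = 10/22 × 9/21 = 90/462 = 15/77.

15/77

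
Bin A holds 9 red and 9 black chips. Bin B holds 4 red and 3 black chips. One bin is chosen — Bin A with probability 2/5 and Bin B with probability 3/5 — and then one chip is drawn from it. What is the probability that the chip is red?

From Bin A: P(red) = 9/18.
From Bin B: P(red) = 4/7.
Total probability = (2/5)(9/18) + (3/5)(4/7) = 19/35.

19/35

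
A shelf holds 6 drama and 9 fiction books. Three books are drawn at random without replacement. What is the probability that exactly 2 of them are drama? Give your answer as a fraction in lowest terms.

One ordering (drama drawn first) has probability 6/15 × 5/14 × 9/13 = 270/2730 = 9/91.
There are C(3,2) = 3 such orderings, each equally likely, so P = 3 × 9/91 = 27/91.

27/91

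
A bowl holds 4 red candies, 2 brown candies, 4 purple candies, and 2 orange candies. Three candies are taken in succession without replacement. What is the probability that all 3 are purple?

1/55

P(every draw is purple) = 4/12 × 3/11 × 2/10 = 24/1320 = 1/55.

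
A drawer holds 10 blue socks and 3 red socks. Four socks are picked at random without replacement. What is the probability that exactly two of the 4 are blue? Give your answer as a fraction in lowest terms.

27/143

One ordering (blue drawn first) has probability 10/13 × 9/12 × 3/11 × 2/10 = 540/17160 = 9/286.
There are C(4,2) = 6 such orderings, each equally likely, so P = 6 × 9/286 = 27/143.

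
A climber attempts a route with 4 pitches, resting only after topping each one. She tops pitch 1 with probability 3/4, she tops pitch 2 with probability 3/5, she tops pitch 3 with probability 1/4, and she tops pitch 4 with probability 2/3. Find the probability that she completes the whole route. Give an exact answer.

3/40

Multiplying along the chain,
P = 3/4 × 3/5 × 1/4 × 2/3 = 18/240 = 3/40.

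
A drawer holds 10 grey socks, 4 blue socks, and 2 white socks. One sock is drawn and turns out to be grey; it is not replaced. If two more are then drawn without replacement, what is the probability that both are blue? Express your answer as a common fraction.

With the first sock removed, 4 blue remain out of 15.
P = 4/15 × 3/14 = 12/210 = 2/35.

2/35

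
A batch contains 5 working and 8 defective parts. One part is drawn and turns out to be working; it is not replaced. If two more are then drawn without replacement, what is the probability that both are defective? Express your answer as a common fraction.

With the first part removed, 8 defective remain out of 12.
P = 8/12 × 7/11 = 56/132 = 14/33.

14/33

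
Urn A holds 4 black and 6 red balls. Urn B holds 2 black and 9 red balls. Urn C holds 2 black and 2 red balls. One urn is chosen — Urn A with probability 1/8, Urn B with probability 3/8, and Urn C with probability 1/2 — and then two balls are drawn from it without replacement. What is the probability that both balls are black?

47/440

From Urn A: P(both black) = (4/10)(3/9) = 2/15.
From Urn B: P(both black) = (2/11)(1/10) = 1/55.
From Urn C: P(both black) = (2/4)(1/3) = 1/6.
Total probability = (1/8)(2/15) + (3/8)(1/55) + (1/2)(1/6) = 47/440.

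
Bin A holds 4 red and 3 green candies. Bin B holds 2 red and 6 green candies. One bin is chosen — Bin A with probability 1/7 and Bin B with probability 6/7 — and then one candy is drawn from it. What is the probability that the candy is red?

29/98

From Bin A: P(red) = 4/7.
From Bin B: P(red) = 2/8.
Total probability = (1/7)(4/7) + (6/7)(2/8) = 29/98.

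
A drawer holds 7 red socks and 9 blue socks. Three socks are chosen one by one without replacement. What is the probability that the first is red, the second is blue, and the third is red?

9/80

Each draw changes the counts, so multiply the conditional probabilities along the sequence:
P = 7/16 × 9/15 × 6/14 = 378/3360 = 9/80.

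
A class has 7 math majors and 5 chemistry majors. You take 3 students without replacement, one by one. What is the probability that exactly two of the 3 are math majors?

21/44

One ordering (math majors drawn first) has probability 7/12 × 6/11 × 5/10 = 210/1320 = 7/44.
There are C(3,2) = 3 such orderings, each equally likely, so P = 3 × 7/44 = 21/44.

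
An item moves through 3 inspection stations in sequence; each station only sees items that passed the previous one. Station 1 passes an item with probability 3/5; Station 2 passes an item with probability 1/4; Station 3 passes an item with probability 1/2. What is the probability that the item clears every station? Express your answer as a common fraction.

3/40

Each stage is reached only if all earlier stages succeed, so
P = 3/5 × 1/4 × 1/2 = 3/40.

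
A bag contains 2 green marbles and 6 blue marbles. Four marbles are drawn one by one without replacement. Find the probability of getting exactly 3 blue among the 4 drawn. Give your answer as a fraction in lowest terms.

One ordering (blue drawn first) has probability 6/8 × 5/7 × 4/6 × 2/5 = 240/1680 = 1/7.
There are C(4,3) = 4 such orderings, each equally likely, so P = 4 × 1/7 = 4/7.

4/7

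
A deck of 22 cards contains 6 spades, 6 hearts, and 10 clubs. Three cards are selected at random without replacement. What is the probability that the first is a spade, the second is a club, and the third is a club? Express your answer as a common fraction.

Chain rule:
P = 6/22 × 10/21 × 9/20 = 540/9240 = 9/154.

9/154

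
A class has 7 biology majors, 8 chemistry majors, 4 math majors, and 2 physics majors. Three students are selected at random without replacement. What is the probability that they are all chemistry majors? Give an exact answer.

P = 8/21 × 7/20 × 6/19 = 336/7980 = 4/95.

4/95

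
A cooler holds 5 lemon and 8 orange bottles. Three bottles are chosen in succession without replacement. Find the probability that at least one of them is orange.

P(no orange) = 5/13 × 4/12 × 3/11 = 60/1716 = 5/143.
P(at least one) = 1 − 5/143 = 138/143.

138/143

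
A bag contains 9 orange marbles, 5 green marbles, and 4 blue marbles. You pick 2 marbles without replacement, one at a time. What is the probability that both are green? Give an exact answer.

10/153

P(all green) = 5/18 × 4/17 = 20/306 = 10/153.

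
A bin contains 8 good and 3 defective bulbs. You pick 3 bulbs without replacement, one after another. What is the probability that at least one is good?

P(no good) = 3/11 × 2/10 × 1/9 = 6/990 = 1/165.
P(at least one) = 1 − 1/165 = 164/165.

164/165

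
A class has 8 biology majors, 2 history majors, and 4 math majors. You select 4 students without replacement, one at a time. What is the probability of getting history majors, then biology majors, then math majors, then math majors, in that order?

8/1001

Each draw changes the counts, so multiply the conditional probabilities along the sequence:
P = 2/14 × 8/13 × 4/12 × 3/11 = 192/24024 = 8/1001.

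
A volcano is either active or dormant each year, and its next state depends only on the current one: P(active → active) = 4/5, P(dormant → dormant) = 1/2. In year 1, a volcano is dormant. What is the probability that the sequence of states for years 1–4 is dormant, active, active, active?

Year 1 is given. For each transition, use the conditional probability from the current state:
P(active | dormant) = 1/2; P(active | active) = 4/5; P(active | active) = 4/5.
P = 1/2 × 4/5 × 4/5 = 16/50 = 8/25.

8/25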